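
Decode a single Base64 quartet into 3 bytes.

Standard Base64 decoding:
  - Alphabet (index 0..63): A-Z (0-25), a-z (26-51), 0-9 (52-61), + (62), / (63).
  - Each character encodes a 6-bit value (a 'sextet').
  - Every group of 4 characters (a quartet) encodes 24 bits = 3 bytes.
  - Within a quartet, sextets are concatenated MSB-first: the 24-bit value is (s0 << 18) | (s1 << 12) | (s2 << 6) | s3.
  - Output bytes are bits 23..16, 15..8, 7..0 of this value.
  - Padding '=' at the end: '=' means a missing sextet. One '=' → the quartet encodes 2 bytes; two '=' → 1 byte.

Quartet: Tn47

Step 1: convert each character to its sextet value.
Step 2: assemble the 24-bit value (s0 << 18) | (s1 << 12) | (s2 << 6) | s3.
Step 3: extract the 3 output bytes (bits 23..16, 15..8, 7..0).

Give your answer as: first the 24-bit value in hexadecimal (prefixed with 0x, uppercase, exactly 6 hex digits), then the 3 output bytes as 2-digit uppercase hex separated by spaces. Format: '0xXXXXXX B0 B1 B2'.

Answer: 0x4E7E3B 4E 7E 3B

Derivation:
Sextets: T=19, n=39, 4=56, 7=59
24-bit: (19<<18) | (39<<12) | (56<<6) | 59
      = 0x4C0000 | 0x027000 | 0x000E00 | 0x00003B
      = 0x4E7E3B
Bytes: (v>>16)&0xFF=4E, (v>>8)&0xFF=7E, v&0xFF=3B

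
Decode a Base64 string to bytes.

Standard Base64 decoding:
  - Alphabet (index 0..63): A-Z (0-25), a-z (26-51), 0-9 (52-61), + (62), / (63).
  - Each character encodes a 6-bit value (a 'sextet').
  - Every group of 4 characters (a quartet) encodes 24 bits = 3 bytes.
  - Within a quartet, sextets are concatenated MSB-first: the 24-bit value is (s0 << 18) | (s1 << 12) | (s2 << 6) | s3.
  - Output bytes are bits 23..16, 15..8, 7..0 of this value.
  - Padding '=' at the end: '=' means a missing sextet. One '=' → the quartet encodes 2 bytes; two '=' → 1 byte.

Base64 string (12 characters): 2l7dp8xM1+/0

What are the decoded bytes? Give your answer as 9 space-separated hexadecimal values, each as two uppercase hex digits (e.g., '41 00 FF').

After char 0 ('2'=54): chars_in_quartet=1 acc=0x36 bytes_emitted=0
After char 1 ('l'=37): chars_in_quartet=2 acc=0xDA5 bytes_emitted=0
After char 2 ('7'=59): chars_in_quartet=3 acc=0x3697B bytes_emitted=0
After char 3 ('d'=29): chars_in_quartet=4 acc=0xDA5EDD -> emit DA 5E DD, reset; bytes_emitted=3
After char 4 ('p'=41): chars_in_quartet=1 acc=0x29 bytes_emitted=3
After char 5 ('8'=60): chars_in_quartet=2 acc=0xA7C bytes_emitted=3
After char 6 ('x'=49): chars_in_quartet=3 acc=0x29F31 bytes_emitted=3
After char 7 ('M'=12): chars_in_quartet=4 acc=0xA7CC4C -> emit A7 CC 4C, reset; bytes_emitted=6
After char 8 ('1'=53): chars_in_quartet=1 acc=0x35 bytes_emitted=6
After char 9 ('+'=62): chars_in_quartet=2 acc=0xD7E bytes_emitted=6
After char 10 ('/'=63): chars_in_quartet=3 acc=0x35FBF bytes_emitted=6
After char 11 ('0'=52): chars_in_quartet=4 acc=0xD7EFF4 -> emit D7 EF F4, reset; bytes_emitted=9

Answer: DA 5E DD A7 CC 4C D7 EF F4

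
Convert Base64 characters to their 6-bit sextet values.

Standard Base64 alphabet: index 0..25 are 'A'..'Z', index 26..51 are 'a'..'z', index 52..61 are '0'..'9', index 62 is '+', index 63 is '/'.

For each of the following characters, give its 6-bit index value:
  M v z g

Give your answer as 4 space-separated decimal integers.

Answer: 12 47 51 32

Derivation:
'M': A..Z range, ord('M') − ord('A') = 12
'v': a..z range, 26 + ord('v') − ord('a') = 47
'z': a..z range, 26 + ord('z') − ord('a') = 51
'g': a..z range, 26 + ord('g') − ord('a') = 32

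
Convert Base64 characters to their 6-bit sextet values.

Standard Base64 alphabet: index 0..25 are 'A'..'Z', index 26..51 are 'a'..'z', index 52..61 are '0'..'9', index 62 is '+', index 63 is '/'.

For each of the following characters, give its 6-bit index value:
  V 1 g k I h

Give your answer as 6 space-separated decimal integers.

Answer: 21 53 32 36 8 33

Derivation:
'V': A..Z range, ord('V') − ord('A') = 21
'1': 0..9 range, 52 + ord('1') − ord('0') = 53
'g': a..z range, 26 + ord('g') − ord('a') = 32
'k': a..z range, 26 + ord('k') − ord('a') = 36
'I': A..Z range, ord('I') − ord('A') = 8
'h': a..z range, 26 + ord('h') − ord('a') = 33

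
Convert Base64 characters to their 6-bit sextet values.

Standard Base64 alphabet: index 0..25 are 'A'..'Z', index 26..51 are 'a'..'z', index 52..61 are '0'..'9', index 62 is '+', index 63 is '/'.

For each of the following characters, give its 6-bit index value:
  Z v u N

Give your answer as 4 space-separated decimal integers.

'Z': A..Z range, ord('Z') − ord('A') = 25
'v': a..z range, 26 + ord('v') − ord('a') = 47
'u': a..z range, 26 + ord('u') − ord('a') = 46
'N': A..Z range, ord('N') − ord('A') = 13

Answer: 25 47 46 13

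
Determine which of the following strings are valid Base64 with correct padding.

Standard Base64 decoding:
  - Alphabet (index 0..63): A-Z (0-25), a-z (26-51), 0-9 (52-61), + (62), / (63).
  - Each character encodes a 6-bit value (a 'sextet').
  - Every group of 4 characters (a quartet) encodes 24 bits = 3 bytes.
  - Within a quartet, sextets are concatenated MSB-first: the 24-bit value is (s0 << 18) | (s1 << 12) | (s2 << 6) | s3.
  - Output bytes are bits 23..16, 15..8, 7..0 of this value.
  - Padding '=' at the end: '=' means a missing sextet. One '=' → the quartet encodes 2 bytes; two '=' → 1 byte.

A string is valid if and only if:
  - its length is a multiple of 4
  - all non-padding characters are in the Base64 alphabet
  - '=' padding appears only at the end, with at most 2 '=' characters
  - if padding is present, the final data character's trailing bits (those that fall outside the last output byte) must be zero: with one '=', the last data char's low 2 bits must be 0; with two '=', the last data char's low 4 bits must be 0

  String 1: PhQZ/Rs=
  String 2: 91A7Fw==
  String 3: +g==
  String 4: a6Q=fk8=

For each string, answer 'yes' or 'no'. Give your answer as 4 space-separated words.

Answer: yes yes yes no

Derivation:
String 1: 'PhQZ/Rs=' → valid
String 2: '91A7Fw==' → valid
String 3: '+g==' → valid
String 4: 'a6Q=fk8=' → invalid (bad char(s): ['=']; '=' in middle)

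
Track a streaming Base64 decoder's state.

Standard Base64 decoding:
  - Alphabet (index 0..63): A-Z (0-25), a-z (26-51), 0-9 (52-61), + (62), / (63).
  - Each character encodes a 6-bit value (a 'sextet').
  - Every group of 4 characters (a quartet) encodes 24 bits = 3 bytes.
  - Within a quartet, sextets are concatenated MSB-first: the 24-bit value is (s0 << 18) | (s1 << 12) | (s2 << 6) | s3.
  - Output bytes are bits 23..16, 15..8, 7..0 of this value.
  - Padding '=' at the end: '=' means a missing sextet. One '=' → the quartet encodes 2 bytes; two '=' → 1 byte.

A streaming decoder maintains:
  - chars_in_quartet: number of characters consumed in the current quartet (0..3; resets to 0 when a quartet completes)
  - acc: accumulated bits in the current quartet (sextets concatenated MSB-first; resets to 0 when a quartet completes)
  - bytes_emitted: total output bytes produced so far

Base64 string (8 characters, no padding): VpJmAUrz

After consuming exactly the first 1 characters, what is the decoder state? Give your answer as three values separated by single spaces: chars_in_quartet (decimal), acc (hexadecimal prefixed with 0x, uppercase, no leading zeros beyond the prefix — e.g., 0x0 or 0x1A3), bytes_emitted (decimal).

Answer: 1 0x15 0

Derivation:
After char 0 ('V'=21): chars_in_quartet=1 acc=0x15 bytes_emitted=0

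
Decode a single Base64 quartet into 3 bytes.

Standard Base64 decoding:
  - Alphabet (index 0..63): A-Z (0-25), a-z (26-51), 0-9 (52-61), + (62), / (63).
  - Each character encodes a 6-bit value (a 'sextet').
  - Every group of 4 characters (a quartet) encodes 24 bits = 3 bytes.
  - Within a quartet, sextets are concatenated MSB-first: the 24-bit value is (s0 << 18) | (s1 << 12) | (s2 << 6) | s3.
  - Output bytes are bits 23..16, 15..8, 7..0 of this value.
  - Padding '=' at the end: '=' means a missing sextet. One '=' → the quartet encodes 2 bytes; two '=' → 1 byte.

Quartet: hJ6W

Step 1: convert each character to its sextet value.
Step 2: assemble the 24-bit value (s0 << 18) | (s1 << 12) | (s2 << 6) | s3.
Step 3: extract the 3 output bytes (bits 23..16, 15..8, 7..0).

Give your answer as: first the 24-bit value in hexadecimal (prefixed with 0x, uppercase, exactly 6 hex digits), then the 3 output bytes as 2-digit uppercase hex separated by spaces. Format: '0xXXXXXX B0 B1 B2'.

Sextets: h=33, J=9, 6=58, W=22
24-bit: (33<<18) | (9<<12) | (58<<6) | 22
      = 0x840000 | 0x009000 | 0x000E80 | 0x000016
      = 0x849E96
Bytes: (v>>16)&0xFF=84, (v>>8)&0xFF=9E, v&0xFF=96

Answer: 0x849E96 84 9E 96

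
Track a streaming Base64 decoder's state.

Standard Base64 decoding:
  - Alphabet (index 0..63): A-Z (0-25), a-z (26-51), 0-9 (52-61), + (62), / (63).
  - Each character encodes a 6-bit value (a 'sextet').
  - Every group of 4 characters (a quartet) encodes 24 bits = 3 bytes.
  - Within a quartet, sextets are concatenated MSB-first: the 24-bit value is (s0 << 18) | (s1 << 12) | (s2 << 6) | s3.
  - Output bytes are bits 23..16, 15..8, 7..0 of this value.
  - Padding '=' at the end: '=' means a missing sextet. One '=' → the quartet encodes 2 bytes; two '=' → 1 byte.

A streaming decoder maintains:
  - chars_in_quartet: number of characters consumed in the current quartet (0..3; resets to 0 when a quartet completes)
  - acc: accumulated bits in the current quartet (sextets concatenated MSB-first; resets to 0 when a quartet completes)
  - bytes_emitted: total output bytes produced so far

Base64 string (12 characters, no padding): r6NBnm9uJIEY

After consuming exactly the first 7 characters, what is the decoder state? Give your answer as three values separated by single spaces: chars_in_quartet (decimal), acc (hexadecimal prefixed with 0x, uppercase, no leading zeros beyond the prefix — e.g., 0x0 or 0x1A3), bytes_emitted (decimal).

After char 0 ('r'=43): chars_in_quartet=1 acc=0x2B bytes_emitted=0
After char 1 ('6'=58): chars_in_quartet=2 acc=0xAFA bytes_emitted=0
After char 2 ('N'=13): chars_in_quartet=3 acc=0x2BE8D bytes_emitted=0
After char 3 ('B'=1): chars_in_quartet=4 acc=0xAFA341 -> emit AF A3 41, reset; bytes_emitted=3
After char 4 ('n'=39): chars_in_quartet=1 acc=0x27 bytes_emitted=3
After char 5 ('m'=38): chars_in_quartet=2 acc=0x9E6 bytes_emitted=3
After char 6 ('9'=61): chars_in_quartet=3 acc=0x279BD bytes_emitted=3

Answer: 3 0x279BD 3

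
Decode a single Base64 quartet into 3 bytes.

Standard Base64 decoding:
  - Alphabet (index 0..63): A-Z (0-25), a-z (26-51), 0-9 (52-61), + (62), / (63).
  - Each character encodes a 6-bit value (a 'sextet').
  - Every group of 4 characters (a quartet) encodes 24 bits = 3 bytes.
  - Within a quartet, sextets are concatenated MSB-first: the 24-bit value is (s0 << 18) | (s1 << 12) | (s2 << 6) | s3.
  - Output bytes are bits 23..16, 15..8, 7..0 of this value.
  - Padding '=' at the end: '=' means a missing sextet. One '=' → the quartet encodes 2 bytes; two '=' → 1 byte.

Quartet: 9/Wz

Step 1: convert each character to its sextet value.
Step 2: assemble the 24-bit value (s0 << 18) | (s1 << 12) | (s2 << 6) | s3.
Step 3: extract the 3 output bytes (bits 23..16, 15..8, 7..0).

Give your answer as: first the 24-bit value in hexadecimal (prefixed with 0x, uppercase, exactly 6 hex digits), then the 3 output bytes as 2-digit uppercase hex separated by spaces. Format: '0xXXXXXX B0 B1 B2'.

Answer: 0xF7F5B3 F7 F5 B3

Derivation:
Sextets: 9=61, /=63, W=22, z=51
24-bit: (61<<18) | (63<<12) | (22<<6) | 51
      = 0xF40000 | 0x03F000 | 0x000580 | 0x000033
      = 0xF7F5B3
Bytes: (v>>16)&0xFF=F7, (v>>8)&0xFF=F5, v&0xFF=B3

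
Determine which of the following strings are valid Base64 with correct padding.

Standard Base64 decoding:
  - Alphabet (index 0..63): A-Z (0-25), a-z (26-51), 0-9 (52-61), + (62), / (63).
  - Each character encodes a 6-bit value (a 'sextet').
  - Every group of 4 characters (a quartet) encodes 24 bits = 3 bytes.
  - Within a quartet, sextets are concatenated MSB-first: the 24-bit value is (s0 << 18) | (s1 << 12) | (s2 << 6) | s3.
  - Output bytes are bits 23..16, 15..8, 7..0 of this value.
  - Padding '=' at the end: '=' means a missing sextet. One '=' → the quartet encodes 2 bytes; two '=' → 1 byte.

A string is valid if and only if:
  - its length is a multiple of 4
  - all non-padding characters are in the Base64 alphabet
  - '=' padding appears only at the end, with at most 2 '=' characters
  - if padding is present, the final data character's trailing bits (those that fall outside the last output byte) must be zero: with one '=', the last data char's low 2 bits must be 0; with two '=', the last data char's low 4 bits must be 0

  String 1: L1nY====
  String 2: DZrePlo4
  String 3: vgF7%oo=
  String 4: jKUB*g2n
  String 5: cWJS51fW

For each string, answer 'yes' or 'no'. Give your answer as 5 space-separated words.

Answer: no yes no no yes

Derivation:
String 1: 'L1nY====' → invalid (4 pad chars (max 2))
String 2: 'DZrePlo4' → valid
String 3: 'vgF7%oo=' → invalid (bad char(s): ['%'])
String 4: 'jKUB*g2n' → invalid (bad char(s): ['*'])
String 5: 'cWJS51fW' → valid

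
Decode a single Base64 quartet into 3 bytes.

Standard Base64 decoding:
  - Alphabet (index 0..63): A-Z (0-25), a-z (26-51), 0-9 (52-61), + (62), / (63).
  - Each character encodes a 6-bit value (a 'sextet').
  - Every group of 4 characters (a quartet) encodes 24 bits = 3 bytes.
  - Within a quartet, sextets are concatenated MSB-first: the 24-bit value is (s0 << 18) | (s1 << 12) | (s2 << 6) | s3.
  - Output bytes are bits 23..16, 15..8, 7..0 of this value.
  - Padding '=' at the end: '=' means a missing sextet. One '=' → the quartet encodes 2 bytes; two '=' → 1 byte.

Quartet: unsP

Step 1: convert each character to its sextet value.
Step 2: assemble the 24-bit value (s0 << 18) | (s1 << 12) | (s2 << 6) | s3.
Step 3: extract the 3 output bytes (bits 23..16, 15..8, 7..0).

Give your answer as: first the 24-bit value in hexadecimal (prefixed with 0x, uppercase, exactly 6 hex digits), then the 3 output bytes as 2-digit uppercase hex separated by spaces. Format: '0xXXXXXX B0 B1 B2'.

Answer: 0xBA7B0F BA 7B 0F

Derivation:
Sextets: u=46, n=39, s=44, P=15
24-bit: (46<<18) | (39<<12) | (44<<6) | 15
      = 0xB80000 | 0x027000 | 0x000B00 | 0x00000F
      = 0xBA7B0F
Bytes: (v>>16)&0xFF=BA, (v>>8)&0xFF=7B, v&0xFF=0F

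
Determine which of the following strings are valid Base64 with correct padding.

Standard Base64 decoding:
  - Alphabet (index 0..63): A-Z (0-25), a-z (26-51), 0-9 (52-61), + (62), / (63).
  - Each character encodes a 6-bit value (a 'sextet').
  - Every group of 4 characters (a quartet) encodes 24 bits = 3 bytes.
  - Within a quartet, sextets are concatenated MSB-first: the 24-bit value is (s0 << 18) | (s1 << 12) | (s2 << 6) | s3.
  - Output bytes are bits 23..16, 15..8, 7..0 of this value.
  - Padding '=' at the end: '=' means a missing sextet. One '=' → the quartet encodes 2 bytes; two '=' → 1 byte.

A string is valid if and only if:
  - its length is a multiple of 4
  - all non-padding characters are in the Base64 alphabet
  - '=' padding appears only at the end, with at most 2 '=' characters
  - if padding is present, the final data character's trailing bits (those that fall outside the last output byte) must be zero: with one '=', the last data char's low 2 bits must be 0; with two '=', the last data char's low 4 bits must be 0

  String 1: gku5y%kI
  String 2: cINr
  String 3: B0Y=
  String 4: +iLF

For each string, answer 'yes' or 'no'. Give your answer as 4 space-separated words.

String 1: 'gku5y%kI' → invalid (bad char(s): ['%'])
String 2: 'cINr' → valid
String 3: 'B0Y=' → valid
String 4: '+iLF' → valid

Answer: no yes yes yes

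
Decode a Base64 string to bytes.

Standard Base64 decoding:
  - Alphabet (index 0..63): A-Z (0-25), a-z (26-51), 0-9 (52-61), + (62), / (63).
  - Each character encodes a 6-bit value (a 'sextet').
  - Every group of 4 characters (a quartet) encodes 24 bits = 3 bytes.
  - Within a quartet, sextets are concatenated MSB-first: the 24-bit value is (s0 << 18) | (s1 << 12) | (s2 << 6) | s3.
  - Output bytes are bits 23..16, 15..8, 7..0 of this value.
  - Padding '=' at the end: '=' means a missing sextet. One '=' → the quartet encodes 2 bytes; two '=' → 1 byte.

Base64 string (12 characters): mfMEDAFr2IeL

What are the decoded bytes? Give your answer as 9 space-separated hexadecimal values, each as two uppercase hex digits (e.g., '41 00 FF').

Answer: 99 F3 04 0C 01 6B D8 87 8B

Derivation:
After char 0 ('m'=38): chars_in_quartet=1 acc=0x26 bytes_emitted=0
After char 1 ('f'=31): chars_in_quartet=2 acc=0x99F bytes_emitted=0
After char 2 ('M'=12): chars_in_quartet=3 acc=0x267CC bytes_emitted=0
After char 3 ('E'=4): chars_in_quartet=4 acc=0x99F304 -> emit 99 F3 04, reset; bytes_emitted=3
After char 4 ('D'=3): chars_in_quartet=1 acc=0x3 bytes_emitted=3
After char 5 ('A'=0): chars_in_quartet=2 acc=0xC0 bytes_emitted=3
After char 6 ('F'=5): chars_in_quartet=3 acc=0x3005 bytes_emitted=3
After char 7 ('r'=43): chars_in_quartet=4 acc=0xC016B -> emit 0C 01 6B, reset; bytes_emitted=6
After char 8 ('2'=54): chars_in_quartet=1 acc=0x36 bytes_emitted=6
After char 9 ('I'=8): chars_in_quartet=2 acc=0xD88 bytes_emitted=6
After char 10 ('e'=30): chars_in_quartet=3 acc=0x3621E bytes_emitted=6
After char 11 ('L'=11): chars_in_quartet=4 acc=0xD8878B -> emit D8 87 8B, reset; bytes_emitted=9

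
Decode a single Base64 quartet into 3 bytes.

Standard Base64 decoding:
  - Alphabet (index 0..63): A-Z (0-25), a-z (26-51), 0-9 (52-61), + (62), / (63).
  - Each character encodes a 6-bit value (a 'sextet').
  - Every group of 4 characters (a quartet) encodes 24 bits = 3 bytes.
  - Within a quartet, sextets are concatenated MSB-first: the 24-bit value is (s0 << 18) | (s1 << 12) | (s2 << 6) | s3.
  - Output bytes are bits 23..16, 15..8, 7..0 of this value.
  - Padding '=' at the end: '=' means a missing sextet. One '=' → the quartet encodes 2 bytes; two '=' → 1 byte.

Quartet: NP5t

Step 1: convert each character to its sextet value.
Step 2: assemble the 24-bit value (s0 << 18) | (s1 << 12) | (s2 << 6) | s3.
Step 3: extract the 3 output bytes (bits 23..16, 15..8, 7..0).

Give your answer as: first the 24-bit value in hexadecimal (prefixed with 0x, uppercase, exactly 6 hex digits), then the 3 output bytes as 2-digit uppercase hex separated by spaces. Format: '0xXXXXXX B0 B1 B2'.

Answer: 0x34FE6D 34 FE 6D

Derivation:
Sextets: N=13, P=15, 5=57, t=45
24-bit: (13<<18) | (15<<12) | (57<<6) | 45
      = 0x340000 | 0x00F000 | 0x000E40 | 0x00002D
      = 0x34FE6D
Bytes: (v>>16)&0xFF=34, (v>>8)&0xFF=FE, v&0xFF=6D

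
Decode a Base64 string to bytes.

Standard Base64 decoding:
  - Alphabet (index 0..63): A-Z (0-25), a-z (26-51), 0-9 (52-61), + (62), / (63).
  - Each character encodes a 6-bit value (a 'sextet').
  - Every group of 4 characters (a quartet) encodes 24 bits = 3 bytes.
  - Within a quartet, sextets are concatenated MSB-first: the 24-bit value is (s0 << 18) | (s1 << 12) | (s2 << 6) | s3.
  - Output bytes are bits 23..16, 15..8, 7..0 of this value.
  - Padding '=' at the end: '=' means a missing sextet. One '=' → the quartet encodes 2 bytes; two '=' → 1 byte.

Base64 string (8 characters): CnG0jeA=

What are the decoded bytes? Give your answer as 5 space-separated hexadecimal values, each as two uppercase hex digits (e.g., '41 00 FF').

After char 0 ('C'=2): chars_in_quartet=1 acc=0x2 bytes_emitted=0
After char 1 ('n'=39): chars_in_quartet=2 acc=0xA7 bytes_emitted=0
After char 2 ('G'=6): chars_in_quartet=3 acc=0x29C6 bytes_emitted=0
After char 3 ('0'=52): chars_in_quartet=4 acc=0xA71B4 -> emit 0A 71 B4, reset; bytes_emitted=3
After char 4 ('j'=35): chars_in_quartet=1 acc=0x23 bytes_emitted=3
After char 5 ('e'=30): chars_in_quartet=2 acc=0x8DE bytes_emitted=3
After char 6 ('A'=0): chars_in_quartet=3 acc=0x23780 bytes_emitted=3
Padding '=': partial quartet acc=0x23780 -> emit 8D E0; bytes_emitted=5

Answer: 0A 71 B4 8D E0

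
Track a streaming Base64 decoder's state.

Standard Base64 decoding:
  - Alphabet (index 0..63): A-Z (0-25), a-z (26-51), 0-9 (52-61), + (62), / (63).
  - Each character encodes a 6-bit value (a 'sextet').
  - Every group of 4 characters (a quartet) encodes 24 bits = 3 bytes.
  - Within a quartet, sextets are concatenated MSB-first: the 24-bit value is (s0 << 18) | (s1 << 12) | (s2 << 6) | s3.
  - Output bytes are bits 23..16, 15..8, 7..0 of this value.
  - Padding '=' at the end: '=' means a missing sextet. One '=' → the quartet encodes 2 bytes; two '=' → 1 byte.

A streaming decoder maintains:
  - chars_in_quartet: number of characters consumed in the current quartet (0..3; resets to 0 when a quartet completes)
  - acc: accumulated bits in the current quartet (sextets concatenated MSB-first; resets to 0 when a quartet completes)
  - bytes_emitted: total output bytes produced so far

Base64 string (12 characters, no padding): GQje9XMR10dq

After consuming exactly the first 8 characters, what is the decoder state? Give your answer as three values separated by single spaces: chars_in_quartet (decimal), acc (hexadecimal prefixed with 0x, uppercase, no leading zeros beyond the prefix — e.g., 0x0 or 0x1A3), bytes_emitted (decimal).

After char 0 ('G'=6): chars_in_quartet=1 acc=0x6 bytes_emitted=0
After char 1 ('Q'=16): chars_in_quartet=2 acc=0x190 bytes_emitted=0
After char 2 ('j'=35): chars_in_quartet=3 acc=0x6423 bytes_emitted=0
After char 3 ('e'=30): chars_in_quartet=4 acc=0x1908DE -> emit 19 08 DE, reset; bytes_emitted=3
After char 4 ('9'=61): chars_in_quartet=1 acc=0x3D bytes_emitted=3
After char 5 ('X'=23): chars_in_quartet=2 acc=0xF57 bytes_emitted=3
After char 6 ('M'=12): chars_in_quartet=3 acc=0x3D5CC bytes_emitted=3
After char 7 ('R'=17): chars_in_quartet=4 acc=0xF57311 -> emit F5 73 11, reset; bytes_emitted=6

Answer: 0 0x0 6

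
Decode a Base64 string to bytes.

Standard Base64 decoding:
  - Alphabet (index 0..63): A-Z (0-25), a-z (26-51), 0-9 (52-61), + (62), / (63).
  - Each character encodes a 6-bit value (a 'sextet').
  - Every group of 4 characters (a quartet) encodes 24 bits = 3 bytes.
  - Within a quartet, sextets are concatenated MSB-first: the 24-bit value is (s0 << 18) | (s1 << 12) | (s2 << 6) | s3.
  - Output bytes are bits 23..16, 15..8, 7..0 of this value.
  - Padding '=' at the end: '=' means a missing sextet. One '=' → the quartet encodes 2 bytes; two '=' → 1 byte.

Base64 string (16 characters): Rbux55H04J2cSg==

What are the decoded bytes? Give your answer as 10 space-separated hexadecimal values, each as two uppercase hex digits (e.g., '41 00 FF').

After char 0 ('R'=17): chars_in_quartet=1 acc=0x11 bytes_emitted=0
After char 1 ('b'=27): chars_in_quartet=2 acc=0x45B bytes_emitted=0
After char 2 ('u'=46): chars_in_quartet=3 acc=0x116EE bytes_emitted=0
After char 3 ('x'=49): chars_in_quartet=4 acc=0x45BBB1 -> emit 45 BB B1, reset; bytes_emitted=3
After char 4 ('5'=57): chars_in_quartet=1 acc=0x39 bytes_emitted=3
After char 5 ('5'=57): chars_in_quartet=2 acc=0xE79 bytes_emitted=3
After char 6 ('H'=7): chars_in_quartet=3 acc=0x39E47 bytes_emitted=3
After char 7 ('0'=52): chars_in_quartet=4 acc=0xE791F4 -> emit E7 91 F4, reset; bytes_emitted=6
After char 8 ('4'=56): chars_in_quartet=1 acc=0x38 bytes_emitted=6
After char 9 ('J'=9): chars_in_quartet=2 acc=0xE09 bytes_emitted=6
After char 10 ('2'=54): chars_in_quartet=3 acc=0x38276 bytes_emitted=6
After char 11 ('c'=28): chars_in_quartet=4 acc=0xE09D9C -> emit E0 9D 9C, reset; bytes_emitted=9
After char 12 ('S'=18): chars_in_quartet=1 acc=0x12 bytes_emitted=9
After char 13 ('g'=32): chars_in_quartet=2 acc=0x4A0 bytes_emitted=9
Padding '==': partial quartet acc=0x4A0 -> emit 4A; bytes_emitted=10

Answer: 45 BB B1 E7 91 F4 E0 9D 9C 4A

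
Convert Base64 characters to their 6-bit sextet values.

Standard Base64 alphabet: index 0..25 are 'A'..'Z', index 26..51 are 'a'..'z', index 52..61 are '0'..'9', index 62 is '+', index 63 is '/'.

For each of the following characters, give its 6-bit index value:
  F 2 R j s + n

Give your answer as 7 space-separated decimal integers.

Answer: 5 54 17 35 44 62 39

Derivation:
'F': A..Z range, ord('F') − ord('A') = 5
'2': 0..9 range, 52 + ord('2') − ord('0') = 54
'R': A..Z range, ord('R') − ord('A') = 17
'j': a..z range, 26 + ord('j') − ord('a') = 35
's': a..z range, 26 + ord('s') − ord('a') = 44
'+': index 62
'n': a..z range, 26 + ord('n') − ord('a') = 39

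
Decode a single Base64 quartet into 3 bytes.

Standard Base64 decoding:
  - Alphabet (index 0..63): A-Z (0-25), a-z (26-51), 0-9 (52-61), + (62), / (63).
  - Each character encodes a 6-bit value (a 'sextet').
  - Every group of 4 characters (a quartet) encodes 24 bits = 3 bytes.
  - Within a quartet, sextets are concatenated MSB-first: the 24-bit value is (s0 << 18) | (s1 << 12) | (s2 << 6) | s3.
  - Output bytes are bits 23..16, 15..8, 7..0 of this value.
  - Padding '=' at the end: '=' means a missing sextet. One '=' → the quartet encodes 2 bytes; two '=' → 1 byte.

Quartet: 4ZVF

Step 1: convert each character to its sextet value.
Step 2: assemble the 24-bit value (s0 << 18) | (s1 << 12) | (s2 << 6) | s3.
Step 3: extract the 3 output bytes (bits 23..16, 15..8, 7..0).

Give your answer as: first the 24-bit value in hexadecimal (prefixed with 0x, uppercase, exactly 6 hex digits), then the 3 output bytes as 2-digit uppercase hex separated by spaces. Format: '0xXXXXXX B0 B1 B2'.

Answer: 0xE19545 E1 95 45

Derivation:
Sextets: 4=56, Z=25, V=21, F=5
24-bit: (56<<18) | (25<<12) | (21<<6) | 5
      = 0xE00000 | 0x019000 | 0x000540 | 0x000005
      = 0xE19545
Bytes: (v>>16)&0xFF=E1, (v>>8)&0xFF=95, v&0xFF=45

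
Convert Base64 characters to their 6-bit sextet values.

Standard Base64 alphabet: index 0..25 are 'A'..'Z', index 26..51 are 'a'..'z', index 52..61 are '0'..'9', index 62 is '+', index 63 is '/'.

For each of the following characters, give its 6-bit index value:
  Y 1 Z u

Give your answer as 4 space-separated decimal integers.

Answer: 24 53 25 46

Derivation:
'Y': A..Z range, ord('Y') − ord('A') = 24
'1': 0..9 range, 52 + ord('1') − ord('0') = 53
'Z': A..Z range, ord('Z') − ord('A') = 25
'u': a..z range, 26 + ord('u') − ord('a') = 46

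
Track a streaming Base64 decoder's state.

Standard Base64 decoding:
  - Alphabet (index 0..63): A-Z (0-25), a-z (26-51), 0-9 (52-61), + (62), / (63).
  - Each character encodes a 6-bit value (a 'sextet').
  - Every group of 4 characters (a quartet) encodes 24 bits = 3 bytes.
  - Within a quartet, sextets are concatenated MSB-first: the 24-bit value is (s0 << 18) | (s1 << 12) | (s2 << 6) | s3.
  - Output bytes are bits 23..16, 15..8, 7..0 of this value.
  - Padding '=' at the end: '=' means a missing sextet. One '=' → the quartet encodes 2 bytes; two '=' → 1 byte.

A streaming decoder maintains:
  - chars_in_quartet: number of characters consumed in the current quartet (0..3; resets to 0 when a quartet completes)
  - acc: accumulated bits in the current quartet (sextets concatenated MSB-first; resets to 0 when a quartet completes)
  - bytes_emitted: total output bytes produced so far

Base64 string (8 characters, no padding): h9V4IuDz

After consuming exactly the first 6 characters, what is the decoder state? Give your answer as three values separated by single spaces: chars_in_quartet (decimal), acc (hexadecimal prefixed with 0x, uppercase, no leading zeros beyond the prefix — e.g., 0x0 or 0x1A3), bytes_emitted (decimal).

After char 0 ('h'=33): chars_in_quartet=1 acc=0x21 bytes_emitted=0
After char 1 ('9'=61): chars_in_quartet=2 acc=0x87D bytes_emitted=0
After char 2 ('V'=21): chars_in_quartet=3 acc=0x21F55 bytes_emitted=0
After char 3 ('4'=56): chars_in_quartet=4 acc=0x87D578 -> emit 87 D5 78, reset; bytes_emitted=3
After char 4 ('I'=8): chars_in_quartet=1 acc=0x8 bytes_emitted=3
After char 5 ('u'=46): chars_in_quartet=2 acc=0x22E bytes_emitted=3

Answer: 2 0x22E 3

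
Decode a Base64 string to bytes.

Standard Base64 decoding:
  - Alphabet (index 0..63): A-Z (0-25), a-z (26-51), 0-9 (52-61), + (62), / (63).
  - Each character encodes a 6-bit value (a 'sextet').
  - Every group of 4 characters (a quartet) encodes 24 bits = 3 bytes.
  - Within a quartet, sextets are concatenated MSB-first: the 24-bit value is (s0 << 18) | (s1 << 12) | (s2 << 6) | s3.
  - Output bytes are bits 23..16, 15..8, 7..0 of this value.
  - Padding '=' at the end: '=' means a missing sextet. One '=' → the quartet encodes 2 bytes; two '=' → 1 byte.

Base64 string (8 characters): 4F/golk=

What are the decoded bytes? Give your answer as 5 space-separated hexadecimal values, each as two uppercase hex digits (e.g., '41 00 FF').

Answer: E0 5F E0 A2 59

Derivation:
After char 0 ('4'=56): chars_in_quartet=1 acc=0x38 bytes_emitted=0
After char 1 ('F'=5): chars_in_quartet=2 acc=0xE05 bytes_emitted=0
After char 2 ('/'=63): chars_in_quartet=3 acc=0x3817F bytes_emitted=0
After char 3 ('g'=32): chars_in_quartet=4 acc=0xE05FE0 -> emit E0 5F E0, reset; bytes_emitted=3
After char 4 ('o'=40): chars_in_quartet=1 acc=0x28 bytes_emitted=3
After char 5 ('l'=37): chars_in_quartet=2 acc=0xA25 bytes_emitted=3
After char 6 ('k'=36): chars_in_quartet=3 acc=0x28964 bytes_emitted=3
Padding '=': partial quartet acc=0x28964 -> emit A2 59; bytes_emitted=5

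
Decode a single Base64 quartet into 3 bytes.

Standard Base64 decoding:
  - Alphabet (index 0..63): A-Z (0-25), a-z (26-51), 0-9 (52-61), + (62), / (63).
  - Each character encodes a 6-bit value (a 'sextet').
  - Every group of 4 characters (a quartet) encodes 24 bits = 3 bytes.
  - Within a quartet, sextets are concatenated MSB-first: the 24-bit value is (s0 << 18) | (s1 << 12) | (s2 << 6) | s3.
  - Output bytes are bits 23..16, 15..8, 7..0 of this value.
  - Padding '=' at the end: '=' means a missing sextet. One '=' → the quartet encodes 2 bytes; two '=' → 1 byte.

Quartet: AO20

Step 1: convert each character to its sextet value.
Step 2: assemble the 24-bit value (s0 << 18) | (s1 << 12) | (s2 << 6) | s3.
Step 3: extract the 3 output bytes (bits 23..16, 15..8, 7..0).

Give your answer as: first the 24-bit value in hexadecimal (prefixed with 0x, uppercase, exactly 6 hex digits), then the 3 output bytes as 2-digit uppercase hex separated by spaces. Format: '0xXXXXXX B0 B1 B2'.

Sextets: A=0, O=14, 2=54, 0=52
24-bit: (0<<18) | (14<<12) | (54<<6) | 52
      = 0x000000 | 0x00E000 | 0x000D80 | 0x000034
      = 0x00EDB4
Bytes: (v>>16)&0xFF=00, (v>>8)&0xFF=ED, v&0xFF=B4

Answer: 0x00EDB4 00 ED B4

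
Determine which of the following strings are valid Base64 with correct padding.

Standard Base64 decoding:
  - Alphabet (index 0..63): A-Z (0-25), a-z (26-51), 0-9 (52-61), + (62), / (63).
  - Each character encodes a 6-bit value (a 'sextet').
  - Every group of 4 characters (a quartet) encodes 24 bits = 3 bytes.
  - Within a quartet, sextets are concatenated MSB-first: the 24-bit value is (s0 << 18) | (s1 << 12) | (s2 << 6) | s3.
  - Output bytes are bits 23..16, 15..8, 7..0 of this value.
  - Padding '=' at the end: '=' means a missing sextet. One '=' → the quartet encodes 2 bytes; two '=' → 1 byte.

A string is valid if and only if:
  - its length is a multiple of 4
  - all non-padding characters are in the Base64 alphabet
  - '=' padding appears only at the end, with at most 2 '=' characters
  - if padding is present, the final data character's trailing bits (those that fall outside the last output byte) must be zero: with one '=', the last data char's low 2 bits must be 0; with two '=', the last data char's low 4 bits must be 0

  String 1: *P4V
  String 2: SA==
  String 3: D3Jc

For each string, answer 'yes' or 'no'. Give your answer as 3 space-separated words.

String 1: '*P4V' → invalid (bad char(s): ['*'])
String 2: 'SA==' → valid
String 3: 'D3Jc' → valid

Answer: no yes yes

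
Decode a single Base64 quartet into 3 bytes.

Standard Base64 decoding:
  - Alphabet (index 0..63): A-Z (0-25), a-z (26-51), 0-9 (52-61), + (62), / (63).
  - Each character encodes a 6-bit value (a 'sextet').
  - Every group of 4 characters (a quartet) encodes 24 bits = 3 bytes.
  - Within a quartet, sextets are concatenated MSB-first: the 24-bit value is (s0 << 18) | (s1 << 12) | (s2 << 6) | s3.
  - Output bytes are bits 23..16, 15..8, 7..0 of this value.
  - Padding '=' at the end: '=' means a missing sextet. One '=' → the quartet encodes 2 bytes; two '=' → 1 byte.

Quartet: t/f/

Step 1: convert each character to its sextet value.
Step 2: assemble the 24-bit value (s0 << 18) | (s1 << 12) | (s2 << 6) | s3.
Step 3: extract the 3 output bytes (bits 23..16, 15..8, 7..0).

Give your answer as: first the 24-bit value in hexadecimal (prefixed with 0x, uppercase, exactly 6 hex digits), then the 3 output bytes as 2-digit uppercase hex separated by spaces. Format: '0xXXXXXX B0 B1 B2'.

Answer: 0xB7F7FF B7 F7 FF

Derivation:
Sextets: t=45, /=63, f=31, /=63
24-bit: (45<<18) | (63<<12) | (31<<6) | 63
      = 0xB40000 | 0x03F000 | 0x0007C0 | 0x00003F
      = 0xB7F7FF
Bytes: (v>>16)&0xFF=B7, (v>>8)&0xFF=F7, v&0xFF=FF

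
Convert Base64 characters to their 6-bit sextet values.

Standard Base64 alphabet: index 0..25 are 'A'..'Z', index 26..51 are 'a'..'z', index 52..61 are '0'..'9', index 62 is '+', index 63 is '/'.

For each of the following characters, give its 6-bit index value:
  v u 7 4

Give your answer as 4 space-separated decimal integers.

'v': a..z range, 26 + ord('v') − ord('a') = 47
'u': a..z range, 26 + ord('u') − ord('a') = 46
'7': 0..9 range, 52 + ord('7') − ord('0') = 59
'4': 0..9 range, 52 + ord('4') − ord('0') = 56

Answer: 47 46 59 56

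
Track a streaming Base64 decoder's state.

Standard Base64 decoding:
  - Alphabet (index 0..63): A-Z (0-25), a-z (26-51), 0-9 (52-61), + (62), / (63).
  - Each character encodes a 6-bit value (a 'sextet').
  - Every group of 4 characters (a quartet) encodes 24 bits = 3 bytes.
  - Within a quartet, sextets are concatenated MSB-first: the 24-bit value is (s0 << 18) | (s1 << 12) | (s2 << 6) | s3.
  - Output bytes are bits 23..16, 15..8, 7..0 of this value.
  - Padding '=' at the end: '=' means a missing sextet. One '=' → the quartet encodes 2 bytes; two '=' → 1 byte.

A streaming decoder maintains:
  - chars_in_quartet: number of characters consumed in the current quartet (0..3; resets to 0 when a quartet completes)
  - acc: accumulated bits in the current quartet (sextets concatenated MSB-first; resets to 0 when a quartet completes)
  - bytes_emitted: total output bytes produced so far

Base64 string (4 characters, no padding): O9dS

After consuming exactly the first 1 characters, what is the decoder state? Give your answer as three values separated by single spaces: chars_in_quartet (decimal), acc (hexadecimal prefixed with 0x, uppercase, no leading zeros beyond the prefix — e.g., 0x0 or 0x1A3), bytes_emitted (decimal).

After char 0 ('O'=14): chars_in_quartet=1 acc=0xE bytes_emitted=0

Answer: 1 0xE 0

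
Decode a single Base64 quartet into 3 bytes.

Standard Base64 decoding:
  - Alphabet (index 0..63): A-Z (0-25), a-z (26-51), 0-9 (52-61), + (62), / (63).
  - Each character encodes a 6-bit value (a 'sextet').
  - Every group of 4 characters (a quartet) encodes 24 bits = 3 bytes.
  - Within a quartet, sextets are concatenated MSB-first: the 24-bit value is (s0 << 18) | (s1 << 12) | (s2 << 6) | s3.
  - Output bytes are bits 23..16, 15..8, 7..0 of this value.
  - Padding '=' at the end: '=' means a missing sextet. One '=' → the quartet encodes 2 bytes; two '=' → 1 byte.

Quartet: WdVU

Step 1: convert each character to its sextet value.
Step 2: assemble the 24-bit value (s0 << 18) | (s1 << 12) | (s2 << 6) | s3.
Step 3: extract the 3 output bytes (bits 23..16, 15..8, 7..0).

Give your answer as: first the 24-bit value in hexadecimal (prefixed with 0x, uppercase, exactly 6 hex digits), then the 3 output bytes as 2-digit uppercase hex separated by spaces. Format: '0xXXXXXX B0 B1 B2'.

Sextets: W=22, d=29, V=21, U=20
24-bit: (22<<18) | (29<<12) | (21<<6) | 20
      = 0x580000 | 0x01D000 | 0x000540 | 0x000014
      = 0x59D554
Bytes: (v>>16)&0xFF=59, (v>>8)&0xFF=D5, v&0xFF=54

Answer: 0x59D554 59 D5 54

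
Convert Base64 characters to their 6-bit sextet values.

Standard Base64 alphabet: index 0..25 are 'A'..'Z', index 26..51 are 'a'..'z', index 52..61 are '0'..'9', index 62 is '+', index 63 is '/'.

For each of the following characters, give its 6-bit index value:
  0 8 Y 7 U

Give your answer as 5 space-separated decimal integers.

Answer: 52 60 24 59 20

Derivation:
'0': 0..9 range, 52 + ord('0') − ord('0') = 52
'8': 0..9 range, 52 + ord('8') − ord('0') = 60
'Y': A..Z range, ord('Y') − ord('A') = 24
'7': 0..9 range, 52 + ord('7') − ord('0') = 59
'U': A..Z range, ord('U') − ord('A') = 20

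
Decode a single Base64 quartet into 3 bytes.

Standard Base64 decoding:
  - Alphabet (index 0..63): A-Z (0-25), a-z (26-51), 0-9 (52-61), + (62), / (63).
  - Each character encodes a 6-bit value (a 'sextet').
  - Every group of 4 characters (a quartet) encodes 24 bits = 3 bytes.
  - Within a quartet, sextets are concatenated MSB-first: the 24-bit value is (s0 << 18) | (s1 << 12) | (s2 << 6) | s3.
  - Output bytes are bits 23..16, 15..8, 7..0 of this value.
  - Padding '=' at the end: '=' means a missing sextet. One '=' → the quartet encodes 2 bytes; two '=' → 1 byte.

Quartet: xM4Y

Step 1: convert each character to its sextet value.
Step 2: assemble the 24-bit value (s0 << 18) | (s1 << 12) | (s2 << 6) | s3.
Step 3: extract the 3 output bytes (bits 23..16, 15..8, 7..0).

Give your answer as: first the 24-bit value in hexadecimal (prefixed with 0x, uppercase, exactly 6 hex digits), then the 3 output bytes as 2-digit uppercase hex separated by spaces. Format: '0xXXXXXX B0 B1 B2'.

Sextets: x=49, M=12, 4=56, Y=24
24-bit: (49<<18) | (12<<12) | (56<<6) | 24
      = 0xC40000 | 0x00C000 | 0x000E00 | 0x000018
      = 0xC4CE18
Bytes: (v>>16)&0xFF=C4, (v>>8)&0xFF=CE, v&0xFF=18

Answer: 0xC4CE18 C4 CE 18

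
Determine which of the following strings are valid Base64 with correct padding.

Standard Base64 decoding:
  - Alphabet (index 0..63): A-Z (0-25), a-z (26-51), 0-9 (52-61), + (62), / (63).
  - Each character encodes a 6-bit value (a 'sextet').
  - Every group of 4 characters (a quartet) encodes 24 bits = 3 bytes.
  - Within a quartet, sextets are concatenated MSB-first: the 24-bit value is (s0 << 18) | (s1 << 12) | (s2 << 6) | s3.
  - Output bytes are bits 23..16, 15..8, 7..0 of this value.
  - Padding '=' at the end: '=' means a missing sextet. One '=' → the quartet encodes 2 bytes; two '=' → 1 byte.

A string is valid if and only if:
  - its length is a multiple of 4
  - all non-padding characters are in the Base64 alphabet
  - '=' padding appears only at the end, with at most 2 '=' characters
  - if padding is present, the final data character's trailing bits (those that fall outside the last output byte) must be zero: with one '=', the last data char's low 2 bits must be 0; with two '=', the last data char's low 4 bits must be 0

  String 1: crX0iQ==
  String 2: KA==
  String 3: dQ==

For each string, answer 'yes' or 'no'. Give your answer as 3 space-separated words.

String 1: 'crX0iQ==' → valid
String 2: 'KA==' → valid
String 3: 'dQ==' → valid

Answer: yes yes yes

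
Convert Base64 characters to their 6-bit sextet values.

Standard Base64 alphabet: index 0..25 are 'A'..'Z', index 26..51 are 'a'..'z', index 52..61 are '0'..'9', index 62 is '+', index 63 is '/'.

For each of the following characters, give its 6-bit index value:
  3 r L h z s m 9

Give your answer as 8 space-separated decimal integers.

'3': 0..9 range, 52 + ord('3') − ord('0') = 55
'r': a..z range, 26 + ord('r') − ord('a') = 43
'L': A..Z range, ord('L') − ord('A') = 11
'h': a..z range, 26 + ord('h') − ord('a') = 33
'z': a..z range, 26 + ord('z') − ord('a') = 51
's': a..z range, 26 + ord('s') − ord('a') = 44
'm': a..z range, 26 + ord('m') − ord('a') = 38
'9': 0..9 range, 52 + ord('9') − ord('0') = 61

Answer: 55 43 11 33 51 44 38 61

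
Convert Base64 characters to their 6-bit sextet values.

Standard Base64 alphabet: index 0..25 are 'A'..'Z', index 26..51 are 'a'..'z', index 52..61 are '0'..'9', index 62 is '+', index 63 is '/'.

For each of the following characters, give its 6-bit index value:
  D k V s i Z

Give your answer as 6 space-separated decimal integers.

Answer: 3 36 21 44 34 25

Derivation:
'D': A..Z range, ord('D') − ord('A') = 3
'k': a..z range, 26 + ord('k') − ord('a') = 36
'V': A..Z range, ord('V') − ord('A') = 21
's': a..z range, 26 + ord('s') − ord('a') = 44
'i': a..z range, 26 + ord('i') − ord('a') = 34
'Z': A..Z range, ord('Z') − ord('A') = 25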